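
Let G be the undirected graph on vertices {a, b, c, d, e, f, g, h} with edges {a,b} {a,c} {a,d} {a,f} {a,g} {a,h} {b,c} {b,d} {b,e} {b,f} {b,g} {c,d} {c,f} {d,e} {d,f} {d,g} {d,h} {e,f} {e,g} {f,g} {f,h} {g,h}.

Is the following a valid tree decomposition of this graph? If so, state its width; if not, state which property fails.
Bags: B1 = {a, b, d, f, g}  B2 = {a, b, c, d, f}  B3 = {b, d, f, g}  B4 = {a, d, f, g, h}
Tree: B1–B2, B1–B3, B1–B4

No — vertex e appears in no bag.

A tree decomposition must satisfy three properties: every vertex lies in some bag; for every edge, both endpoints lie together in some bag; and for every vertex, the bags containing it form a connected subtree. Here vertex e appears in no bag, so the decomposition is invalid.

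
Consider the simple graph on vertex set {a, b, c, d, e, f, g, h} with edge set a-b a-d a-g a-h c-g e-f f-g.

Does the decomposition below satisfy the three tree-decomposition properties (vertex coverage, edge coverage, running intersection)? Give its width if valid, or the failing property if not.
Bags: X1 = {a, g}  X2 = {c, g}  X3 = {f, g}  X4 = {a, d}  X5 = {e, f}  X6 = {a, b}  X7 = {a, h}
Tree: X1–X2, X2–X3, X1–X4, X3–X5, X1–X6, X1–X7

Yes; width 1.

Vertex coverage: the bags together contain {a, b, c, d, e, f, g, h}, the full vertex set. Edge coverage: each edge of G has both endpoints in at least one bag. Running intersection: for every vertex, the bags containing it form a connected subtree. All three properties hold, so this is a valid tree decomposition of width max|bag| − 1 = 1, and hence tw(G) ≤ 1.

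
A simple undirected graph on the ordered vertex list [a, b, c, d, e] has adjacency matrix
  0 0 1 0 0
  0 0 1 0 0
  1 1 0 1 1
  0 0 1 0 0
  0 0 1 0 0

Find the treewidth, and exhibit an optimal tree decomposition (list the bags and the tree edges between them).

Each bag holds 2 vertices, so the decomposition has width 1, which upper-bounds the treewidth. Any graph with an edge has treewidth ≥ 1, and G has the edge c–a. Hence tw(G) = 1 exactly.

Treewidth 1.
One optimal decomposition is:
Bags: B1 = {a, c}  B2 = {b, c}  B3 = {c, e}  B4 = {c, d}
Tree: B1–B2, B1–B3, B3–B4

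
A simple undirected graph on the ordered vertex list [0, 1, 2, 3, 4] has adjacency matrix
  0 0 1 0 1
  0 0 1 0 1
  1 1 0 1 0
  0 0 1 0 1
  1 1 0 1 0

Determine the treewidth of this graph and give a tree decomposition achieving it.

The largest bag has 3 vertices, giving width 2; this decomposition certifies tw(G) ≤ 2. Since 1–4–3–2–1 is a cycle in G, G is not acyclic. Forests are exactly the graphs of treewidth ≤ 1, so tw(G) ≥ 2. Therefore the treewidth is 2.

Treewidth 2.
One such decomposition:
Bags: B1 = {1, 2, 4}  B2 = {2, 3, 4}  B3 = {0, 2, 4}
Tree: B1–B2, B2–B3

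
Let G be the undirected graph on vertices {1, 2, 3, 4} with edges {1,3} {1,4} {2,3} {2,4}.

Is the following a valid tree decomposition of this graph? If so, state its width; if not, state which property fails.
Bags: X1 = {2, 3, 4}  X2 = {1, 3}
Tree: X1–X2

No — edge (4,1) lies in no bag.

A tree decomposition must satisfy three properties: every vertex lies in some bag; for every edge, both endpoints lie together in some bag; and for every vertex, the bags containing it form a connected subtree. Here edge (4,1) lies in no bag, so the decomposition is invalid.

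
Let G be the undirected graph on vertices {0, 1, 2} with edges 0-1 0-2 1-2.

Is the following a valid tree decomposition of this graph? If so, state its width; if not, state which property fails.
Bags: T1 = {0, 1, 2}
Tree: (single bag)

Yes; width 2.

Every vertex of G appears in some bag (union = {0, 1, 2}); every edge is covered by a bag; and for each vertex v the set of bags containing v is connected in the bag tree. The decomposition is therefore valid. The largest bag has 3 vertices, so the width is 2.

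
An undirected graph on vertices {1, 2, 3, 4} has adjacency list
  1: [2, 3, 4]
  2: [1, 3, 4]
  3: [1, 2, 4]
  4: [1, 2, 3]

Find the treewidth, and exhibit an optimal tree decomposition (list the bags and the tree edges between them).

A single bag containing all 4 vertices is trivially a valid decomposition of width 3. Conversely, {1, 2, 3, 4} is a clique of size 4, and the vertices of any clique must share a bag in every tree decomposition; so some bag has ≥ 4 vertices and tw(G) ≥ 3. Combining the bounds, tw(G) = 3.

Treewidth 3.
One optimal decomposition is:
Bags: B1 = {1, 2, 3, 4}
Tree: (single bag)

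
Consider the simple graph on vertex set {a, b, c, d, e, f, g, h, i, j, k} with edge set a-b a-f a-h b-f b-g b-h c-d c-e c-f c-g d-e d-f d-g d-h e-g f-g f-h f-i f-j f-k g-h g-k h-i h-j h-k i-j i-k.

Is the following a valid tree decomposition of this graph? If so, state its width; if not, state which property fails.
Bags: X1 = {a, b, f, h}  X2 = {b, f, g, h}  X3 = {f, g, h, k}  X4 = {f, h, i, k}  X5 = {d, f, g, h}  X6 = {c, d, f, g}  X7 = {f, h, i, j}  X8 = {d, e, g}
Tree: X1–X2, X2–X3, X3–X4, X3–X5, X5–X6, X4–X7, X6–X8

No — edge (c,e) lies in no bag.

A tree decomposition must satisfy three properties: every vertex lies in some bag; for every edge, both endpoints lie together in some bag; and for every vertex, the bags containing it form a connected subtree. Here edge (c,e) lies in no bag, so the decomposition is invalid.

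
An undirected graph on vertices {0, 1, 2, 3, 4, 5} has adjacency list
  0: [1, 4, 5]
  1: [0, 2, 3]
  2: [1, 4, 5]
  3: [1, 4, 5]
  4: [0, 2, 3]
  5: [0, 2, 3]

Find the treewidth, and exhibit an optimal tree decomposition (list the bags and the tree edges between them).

Every bag has size at most 4, so the width is 4 − 1 = 3 and tw(G) ≤ 3. For the lower bound: the 4 vertex sets {3,4}, {2,5}, {1}, {0} are disjoint, each induces a connected subgraph, and every pair is joined by at least one edge of G. Contracting each set to a single vertex therefore yields K_{4} as a minor, and since treewidth is minor-monotone, tw(G) ≥ tw(K_{4}) = 3. Combining the bounds, tw(G) = 3.

Treewidth 3.
Bags: B1 = {1, 3, 4, 5}  B2 = {1, 2, 4, 5}  B3 = {0, 1, 4, 5}
Tree: B1–B2, B2–B3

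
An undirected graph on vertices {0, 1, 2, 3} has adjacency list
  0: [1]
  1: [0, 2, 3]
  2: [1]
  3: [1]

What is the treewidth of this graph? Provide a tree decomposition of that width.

Each bag holds 2 vertices, so the decomposition has width 1, which upper-bounds the treewidth. Since G has at least one edge (e.g. 1–0), it is not an edgeless graph, so tw(G) ≥ 1. Combining the bounds, tw(G) = 1.

Treewidth 1.
One optimal decomposition is:
Bags: B1 = {0, 1}  B2 = {1, 2}  B3 = {1, 3}
Tree: B1–B2, B1–B3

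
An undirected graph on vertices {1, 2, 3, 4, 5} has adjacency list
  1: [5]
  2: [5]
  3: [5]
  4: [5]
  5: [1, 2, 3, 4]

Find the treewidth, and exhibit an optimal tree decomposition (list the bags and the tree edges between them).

Every bag has size at most 2, so the width is 2 − 1 = 1 and tw(G) ≤ 1. G has an edge, so its treewidth is at least 1. Hence tw(G) = 1 exactly.

Treewidth 1.
One such decomposition:
Bags: B1 = {2, 5}  B2 = {1, 5}  B3 = {4, 5}  B4 = {3, 5}
Tree: B1–B2, B2–B3, B3–B4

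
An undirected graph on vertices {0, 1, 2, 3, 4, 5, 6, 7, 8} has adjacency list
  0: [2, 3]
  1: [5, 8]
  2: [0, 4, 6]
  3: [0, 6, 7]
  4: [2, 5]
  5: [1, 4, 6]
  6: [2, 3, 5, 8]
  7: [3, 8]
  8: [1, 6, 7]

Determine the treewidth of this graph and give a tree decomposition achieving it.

Treewidth 3.
One optimal decomposition is:
Bags: B1 = {1, 3, 7, 8}  B2 = {1, 3, 6, 8}  B3 = {1, 3, 5, 6}  B4 = {0, 3, 5, 6}  B5 = {0, 2, 5, 6}  B6 = {0, 2, 4, 5}
Tree: B1–B2, B2–B3, B3–B4, B4–B5, B5–B6

Each bag holds 4 vertices, so the decomposition has width 3, which upper-bounds the treewidth. For the lower bound: the 4 vertex sets {1,7,8}, {3}, {6}, {0,2,4,5} are disjoint, each induces a connected subgraph, and every pair is joined by at least one edge of G. Contracting each set to a single vertex therefore yields K_{4} as a minor, and since treewidth is minor-monotone, tw(G) ≥ tw(K_{4}) = 3. The upper and lower bounds meet at 3, so that is the treewidth.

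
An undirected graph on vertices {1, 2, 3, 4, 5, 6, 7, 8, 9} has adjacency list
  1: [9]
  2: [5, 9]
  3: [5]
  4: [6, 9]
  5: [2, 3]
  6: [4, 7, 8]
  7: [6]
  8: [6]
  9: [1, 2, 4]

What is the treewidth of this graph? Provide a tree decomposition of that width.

Treewidth 1.
One optimal decomposition is:
Bags: B1 = {4, 9}  B2 = {2, 9}  B3 = {2, 5}  B4 = {4, 6}  B5 = {6, 7}  B6 = {6, 8}  B7 = {1, 9}  B8 = {3, 5}
Tree: B1–B2, B2–B3, B1–B4, B4–B5, B4–B6, B2–B7, B3–B8

Every bag has size at most 2, so the width is 2 − 1 = 1 and tw(G) ≤ 1. Since G has at least one edge (e.g. 4–9), it is not an edgeless graph, so tw(G) ≥ 1. The upper and lower bounds meet at 1, so that is the treewidth.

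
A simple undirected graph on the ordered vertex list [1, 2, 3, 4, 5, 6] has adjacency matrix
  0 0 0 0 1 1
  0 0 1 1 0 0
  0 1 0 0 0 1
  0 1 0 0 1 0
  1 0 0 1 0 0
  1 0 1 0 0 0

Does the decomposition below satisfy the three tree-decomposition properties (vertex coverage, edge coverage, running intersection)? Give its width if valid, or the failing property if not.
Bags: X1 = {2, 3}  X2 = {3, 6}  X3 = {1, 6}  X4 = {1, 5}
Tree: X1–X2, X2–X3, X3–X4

No — vertex 4 appears in no bag.

A tree decomposition must satisfy three properties: every vertex lies in some bag; for every edge, both endpoints lie together in some bag; and for every vertex, the bags containing it form a connected subtree. Here vertex 4 appears in no bag, so the decomposition is invalid.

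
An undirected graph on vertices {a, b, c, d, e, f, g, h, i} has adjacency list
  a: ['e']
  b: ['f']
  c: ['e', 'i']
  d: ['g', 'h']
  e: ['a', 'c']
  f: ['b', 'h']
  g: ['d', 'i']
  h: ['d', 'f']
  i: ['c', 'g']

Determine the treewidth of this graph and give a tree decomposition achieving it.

Every bag has size at most 2, so the width is 2 − 1 = 1 and tw(G) ≤ 1. G has an edge, so its treewidth is at least 1. Therefore the treewidth is 1.

Treewidth 1.
Bags: B1 = {a, e}  B2 = {c, e}  B3 = {c, i}  B4 = {g, i}  B5 = {d, g}  B6 = {d, h}  B7 = {f, h}  B8 = {b, f}
Tree: B1–B2, B2–B3, B3–B4, B4–B5, B5–B6, B6–B7, B7–B8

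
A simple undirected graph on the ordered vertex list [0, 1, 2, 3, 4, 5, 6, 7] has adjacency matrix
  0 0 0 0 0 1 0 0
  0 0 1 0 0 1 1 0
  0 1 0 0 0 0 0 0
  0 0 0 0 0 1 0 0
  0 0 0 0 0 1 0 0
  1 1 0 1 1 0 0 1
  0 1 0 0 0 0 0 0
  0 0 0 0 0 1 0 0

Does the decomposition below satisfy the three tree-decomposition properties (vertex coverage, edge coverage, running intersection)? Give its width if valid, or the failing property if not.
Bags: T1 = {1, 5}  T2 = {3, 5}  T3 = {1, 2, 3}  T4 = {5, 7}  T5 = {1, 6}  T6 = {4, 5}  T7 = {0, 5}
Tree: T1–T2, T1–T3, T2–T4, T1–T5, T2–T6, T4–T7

A tree decomposition must satisfy three properties: every vertex lies in some bag; for every edge, both endpoints lie together in some bag; and for every vertex, the bags containing it form a connected subtree. Here bags containing vertex 3 are not connected in the tree, so the decomposition is invalid.

No — bags containing vertex 3 are not connected in the tree.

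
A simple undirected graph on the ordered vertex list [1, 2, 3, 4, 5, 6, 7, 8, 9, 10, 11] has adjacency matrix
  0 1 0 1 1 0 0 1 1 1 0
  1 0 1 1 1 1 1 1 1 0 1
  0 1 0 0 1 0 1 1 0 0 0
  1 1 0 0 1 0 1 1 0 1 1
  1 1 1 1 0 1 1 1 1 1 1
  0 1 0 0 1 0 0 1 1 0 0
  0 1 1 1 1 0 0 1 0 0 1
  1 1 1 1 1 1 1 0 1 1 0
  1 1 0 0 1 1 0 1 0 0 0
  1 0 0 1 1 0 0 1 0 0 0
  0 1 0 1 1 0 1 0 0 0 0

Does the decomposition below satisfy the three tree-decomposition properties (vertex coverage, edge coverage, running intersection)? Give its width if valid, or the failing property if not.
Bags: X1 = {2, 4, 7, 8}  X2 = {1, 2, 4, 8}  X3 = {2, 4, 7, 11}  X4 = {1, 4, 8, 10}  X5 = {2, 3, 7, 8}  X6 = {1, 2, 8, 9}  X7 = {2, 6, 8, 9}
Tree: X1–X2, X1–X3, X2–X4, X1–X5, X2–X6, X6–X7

No — vertex 5 appears in no bag.

A tree decomposition must satisfy three properties: every vertex lies in some bag; for every edge, both endpoints lie together in some bag; and for every vertex, the bags containing it form a connected subtree. Here vertex 5 appears in no bag, so the decomposition is invalid.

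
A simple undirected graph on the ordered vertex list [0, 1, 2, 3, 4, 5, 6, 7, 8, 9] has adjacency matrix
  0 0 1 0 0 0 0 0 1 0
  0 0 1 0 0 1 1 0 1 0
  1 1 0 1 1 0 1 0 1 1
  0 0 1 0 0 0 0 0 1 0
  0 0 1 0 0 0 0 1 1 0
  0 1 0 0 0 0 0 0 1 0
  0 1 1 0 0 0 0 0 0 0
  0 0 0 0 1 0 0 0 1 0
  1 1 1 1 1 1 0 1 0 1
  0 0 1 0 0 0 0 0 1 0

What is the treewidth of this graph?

A width-2 tree decomposition is:
Bags: B1 = {1, 5, 8}  B2 = {1, 2, 8}  B3 = {2, 8, 9}  B4 = {0, 2, 8}  B5 = {2, 4, 8}  B6 = {1, 2, 6}  B7 = {4, 7, 8}  B8 = {2, 3, 8}
Tree: B1–B2, B2–B3, B3–B4, B3–B5, B2–B6, B5–B7, B2–B8
Each bag holds 3 vertices, so the decomposition has width 2, which upper-bounds the treewidth. Conversely, {0, 2, 8} is a clique of size 3, and the vertices of any clique must share a bag in every tree decomposition; so some bag has ≥ 3 vertices and tw(G) ≥ 2. Hence tw(G) = 2 exactly.

2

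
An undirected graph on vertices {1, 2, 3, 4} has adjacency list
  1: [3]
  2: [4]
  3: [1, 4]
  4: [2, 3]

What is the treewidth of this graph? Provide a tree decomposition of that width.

Treewidth 1.
Bags: B1 = {2, 4}  B2 = {3, 4}  B3 = {1, 3}
Tree: B1–B2, B2–B3

The largest bag has 2 vertices, giving width 1; this decomposition certifies tw(G) ≤ 1. Any graph with an edge has treewidth ≥ 1, and G has the edge 2–4. The upper and lower bounds meet at 1, so that is the treewidth.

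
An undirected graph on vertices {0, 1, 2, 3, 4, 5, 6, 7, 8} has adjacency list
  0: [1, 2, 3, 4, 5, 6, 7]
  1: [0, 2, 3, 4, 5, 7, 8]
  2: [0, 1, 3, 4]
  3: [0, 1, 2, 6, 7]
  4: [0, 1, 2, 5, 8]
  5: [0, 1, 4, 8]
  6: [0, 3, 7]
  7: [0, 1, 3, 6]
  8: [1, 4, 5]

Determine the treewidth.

3

A width-3 tree decomposition is:
Bags: B1 = {0, 1, 3, 7}  B2 = {0, 1, 2, 3}  B3 = {0, 1, 2, 4}  B4 = {0, 1, 4, 5}  B5 = {0, 3, 6, 7}  B6 = {1, 4, 5, 8}
Tree: B1–B2, B2–B3, B3–B4, B1–B5, B4–B6
The largest bag has 4 vertices, giving width 3; this decomposition certifies tw(G) ≤ 3. For the lower bound, the 4 vertices {0, 1, 2, 3} are pairwise adjacent, and any tree decomposition puts a clique entirely inside one bag — forcing width ≥ 3. Combining the bounds, tw(G) = 3.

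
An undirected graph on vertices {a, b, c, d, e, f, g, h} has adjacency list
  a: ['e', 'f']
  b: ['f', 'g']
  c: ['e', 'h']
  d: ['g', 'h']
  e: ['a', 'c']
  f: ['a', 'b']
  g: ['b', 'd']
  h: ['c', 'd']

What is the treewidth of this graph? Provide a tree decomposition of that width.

Each bag holds 3 vertices, so the decomposition has width 2, which upper-bounds the treewidth. Since d–g–b–f–a–e–c–h–d is a cycle in G, G is not acyclic. Forests are exactly the graphs of treewidth ≤ 1, so tw(G) ≥ 2. The upper and lower bounds meet at 2, so that is the treewidth.

Treewidth 2.
One optimal decomposition is:
Bags: B1 = {b, d, g}  B2 = {b, d, f}  B3 = {a, d, f}  B4 = {a, d, e}  B5 = {c, d, e}  B6 = {c, d, h}
Tree: B1–B2, B2–B3, B3–B4, B4–B5, B5–B6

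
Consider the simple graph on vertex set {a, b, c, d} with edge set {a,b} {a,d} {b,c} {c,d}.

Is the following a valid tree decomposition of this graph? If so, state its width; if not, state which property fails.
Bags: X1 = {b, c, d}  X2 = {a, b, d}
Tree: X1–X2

Yes; width 2.

Every vertex of G appears in some bag (union = {a, b, c, d}); every edge is covered by a bag; and for each vertex v the set of bags containing v is connected in the bag tree. The decomposition is therefore valid. The largest bag has 3 vertices, so the width is 2.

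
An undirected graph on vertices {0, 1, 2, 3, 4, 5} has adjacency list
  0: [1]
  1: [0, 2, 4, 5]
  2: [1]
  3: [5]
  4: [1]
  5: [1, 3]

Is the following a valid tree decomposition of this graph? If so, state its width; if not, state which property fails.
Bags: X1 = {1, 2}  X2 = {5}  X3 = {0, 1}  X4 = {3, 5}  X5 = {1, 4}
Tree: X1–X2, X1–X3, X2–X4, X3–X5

A tree decomposition must satisfy three properties: every vertex lies in some bag; for every edge, both endpoints lie together in some bag; and for every vertex, the bags containing it form a connected subtree. Here edge (1,5) lies in no bag, so the decomposition is invalid.

No — edge (1,5) lies in no bag.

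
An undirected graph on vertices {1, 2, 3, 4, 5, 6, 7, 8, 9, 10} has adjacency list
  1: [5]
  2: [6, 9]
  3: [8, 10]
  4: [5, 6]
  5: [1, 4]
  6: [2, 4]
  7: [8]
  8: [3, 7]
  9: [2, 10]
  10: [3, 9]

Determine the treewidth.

1

A width-1 tree decomposition is:
Bags: B1 = {1, 5}  B2 = {4, 5}  B3 = {4, 6}  B4 = {2, 6}  B5 = {2, 9}  B6 = {9, 10}  B7 = {3, 10}  B8 = {3, 8}  B9 = {7, 8}
Tree: B1–B2, B2–B3, B3–B4, B4–B5, B5–B6, B6–B7, B7–B8, B8–B9
Each bag holds 2 vertices, so the decomposition has width 1, which upper-bounds the treewidth. G has an edge, so its treewidth is at least 1. Hence tw(G) = 1 exactly.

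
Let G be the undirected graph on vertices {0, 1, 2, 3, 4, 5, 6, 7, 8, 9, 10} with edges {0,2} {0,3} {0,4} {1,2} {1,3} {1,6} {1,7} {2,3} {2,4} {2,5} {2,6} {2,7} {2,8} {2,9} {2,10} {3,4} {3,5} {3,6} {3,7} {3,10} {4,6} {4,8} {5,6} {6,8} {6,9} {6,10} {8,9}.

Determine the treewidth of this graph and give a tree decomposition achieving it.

Treewidth 3.
One such decomposition:
Bags: B1 = {2, 3, 4, 6}  B2 = {1, 2, 3, 6}  B3 = {2, 3, 5, 6}  B4 = {0, 2, 3, 4}  B5 = {2, 4, 6, 8}  B6 = {2, 6, 8, 9}  B7 = {1, 2, 3, 7}  B8 = {2, 3, 6, 10}
Tree: B1–B2, B1–B3, B1–B4, B1–B5, B5–B6, B2–B7, B2–B8

Every bag has size at most 4, so the width is 4 − 1 = 3 and tw(G) ≤ 3. On the other hand G contains the 4-clique {2, 6, 8, 9}. A clique must lie in a single bag of any decomposition, so no decomposition can have width below 3. The upper and lower bounds meet at 3, so that is the treewidth.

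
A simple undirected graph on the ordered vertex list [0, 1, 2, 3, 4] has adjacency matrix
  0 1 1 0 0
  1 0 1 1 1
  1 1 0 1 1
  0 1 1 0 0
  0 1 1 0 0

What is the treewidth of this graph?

A width-2 tree decomposition is:
Bags: B1 = {1, 2, 4}  B2 = {1, 2, 3}  B3 = {0, 1, 2}
Tree: B1–B2, B1–B3
The largest bag has 3 vertices, giving width 2; this decomposition certifies tw(G) ≤ 2. Conversely, {0, 1, 2} is a clique of size 3, and the vertices of any clique must share a bag in every tree decomposition; so some bag has ≥ 3 vertices and tw(G) ≥ 2. Combining the bounds, tw(G) = 2.

2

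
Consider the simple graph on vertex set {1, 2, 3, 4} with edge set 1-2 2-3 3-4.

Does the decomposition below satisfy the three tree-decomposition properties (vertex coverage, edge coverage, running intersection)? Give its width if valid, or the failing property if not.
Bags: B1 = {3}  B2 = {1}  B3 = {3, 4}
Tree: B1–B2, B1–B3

No — vertex 2 appears in no bag.

A tree decomposition must satisfy three properties: every vertex lies in some bag; for every edge, both endpoints lie together in some bag; and for every vertex, the bags containing it form a connected subtree. Here vertex 2 appears in no bag, so the decomposition is invalid.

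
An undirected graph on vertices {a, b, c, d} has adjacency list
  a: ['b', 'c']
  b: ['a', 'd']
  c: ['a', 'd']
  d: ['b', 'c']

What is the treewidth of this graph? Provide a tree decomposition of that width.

Treewidth 2.
Bags: B1 = {a, b, d}  B2 = {a, c, d}
Tree: B1–B2

Each bag holds 3 vertices, so the decomposition has width 2, which upper-bounds the treewidth. For the lower bound, G contains the cycle d–b–a–c–d, so G is not a forest; only forests have treewidth ≤ 1, hence tw(G) ≥ 2. The upper and lower bounds meet at 2, so that is the treewidth.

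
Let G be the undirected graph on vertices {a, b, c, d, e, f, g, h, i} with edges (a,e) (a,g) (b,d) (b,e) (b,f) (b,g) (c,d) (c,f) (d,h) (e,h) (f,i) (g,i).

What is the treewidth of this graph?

A width-3 tree decomposition is:
Bags: B1 = {a, d, e, h}  B2 = {a, b, d, e}  B3 = {a, b, d, g}  B4 = {b, c, d, g}  B5 = {b, c, f, g}  B6 = {c, f, g, i}
Tree: B1–B2, B2–B3, B3–B4, B4–B5, B5–B6
The largest bag has 4 vertices, giving width 3; this decomposition certifies tw(G) ≤ 3. For the lower bound: the 4 vertex sets {a,e,h}, {d}, {b}, {c,f,g,i} are disjoint, each induces a connected subgraph, and every pair is joined by at least one edge of G. Contracting each set to a single vertex therefore yields K_{4} as a minor, and since treewidth is minor-monotone, tw(G) ≥ tw(K_{4}) = 3. Therefore the treewidth is 3.

3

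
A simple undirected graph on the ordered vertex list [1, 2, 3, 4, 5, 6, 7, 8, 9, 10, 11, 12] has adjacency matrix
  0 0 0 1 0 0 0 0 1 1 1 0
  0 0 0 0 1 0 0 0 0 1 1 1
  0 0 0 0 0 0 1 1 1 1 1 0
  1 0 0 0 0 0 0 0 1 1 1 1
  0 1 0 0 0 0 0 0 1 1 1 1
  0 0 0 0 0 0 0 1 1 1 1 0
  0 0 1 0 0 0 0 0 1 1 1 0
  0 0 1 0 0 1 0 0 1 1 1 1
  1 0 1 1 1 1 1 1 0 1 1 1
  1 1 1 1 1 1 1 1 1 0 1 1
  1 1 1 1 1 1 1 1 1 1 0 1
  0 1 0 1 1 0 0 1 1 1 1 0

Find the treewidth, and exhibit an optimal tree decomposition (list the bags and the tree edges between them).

Treewidth 4.
One such decomposition:
Bags: B1 = {4, 9, 10, 11, 12}  B2 = {5, 9, 10, 11, 12}  B3 = {8, 9, 10, 11, 12}  B4 = {1, 4, 9, 10, 11}  B5 = {3, 8, 9, 10, 11}  B6 = {2, 5, 10, 11, 12}  B7 = {3, 7, 9, 10, 11}  B8 = {6, 8, 9, 10, 11}
Tree: B1–B2, B1–B3, B1–B4, B3–B5, B2–B6, B5–B7, B5–B8

Every bag has size at most 5, so the width is 5 − 1 = 4 and tw(G) ≤ 4. For the lower bound, the 5 vertices {1, 4, 9, 10, 11} are pairwise adjacent, and any tree decomposition puts a clique entirely inside one bag — forcing width ≥ 4. Hence tw(G) = 4 exactly.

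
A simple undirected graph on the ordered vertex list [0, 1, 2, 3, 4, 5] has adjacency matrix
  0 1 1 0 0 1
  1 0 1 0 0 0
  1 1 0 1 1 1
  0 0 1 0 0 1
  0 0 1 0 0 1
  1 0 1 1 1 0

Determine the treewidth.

2

A width-2 tree decomposition is:
Bags: B1 = {0, 2, 5}  B2 = {2, 4, 5}  B3 = {2, 3, 5}  B4 = {0, 1, 2}
Tree: B1–B2, B1–B3, B1–B4
Every bag has size at most 3, so the width is 3 − 1 = 2 and tw(G) ≤ 2. On the other hand G contains the 3-clique {0, 1, 2}. A clique must lie in a single bag of any decomposition, so no decomposition can have width below 2. Therefore the treewidth is 2.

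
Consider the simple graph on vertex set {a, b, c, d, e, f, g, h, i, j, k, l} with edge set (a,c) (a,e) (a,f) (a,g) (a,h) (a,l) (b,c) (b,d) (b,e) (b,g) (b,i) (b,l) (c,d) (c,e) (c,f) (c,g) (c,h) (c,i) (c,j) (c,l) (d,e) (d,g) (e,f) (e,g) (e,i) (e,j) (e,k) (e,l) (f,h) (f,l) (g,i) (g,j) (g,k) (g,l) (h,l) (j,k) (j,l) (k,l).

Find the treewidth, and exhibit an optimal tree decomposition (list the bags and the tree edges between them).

Each bag holds 5 vertices, so the decomposition has width 4, which upper-bounds the treewidth. Conversely, {c, e, g, j, l} is a clique of size 5, and the vertices of any clique must share a bag in every tree decomposition; so some bag has ≥ 5 vertices and tw(G) ≥ 4. The upper and lower bounds meet at 4, so that is the treewidth.

Treewidth 4.
One such decomposition:
Bags: B1 = {b, c, e, g, l}  B2 = {c, e, g, j, l}  B3 = {a, c, e, g, l}  B4 = {a, c, e, f, l}  B5 = {e, g, j, k, l}  B6 = {b, c, d, e, g}  B7 = {b, c, e, g, i}  B8 = {a, c, f, h, l}
Tree: B1–B2, B1–B3, B3–B4, B2–B5, B1–B6, B6–B7, B4–B8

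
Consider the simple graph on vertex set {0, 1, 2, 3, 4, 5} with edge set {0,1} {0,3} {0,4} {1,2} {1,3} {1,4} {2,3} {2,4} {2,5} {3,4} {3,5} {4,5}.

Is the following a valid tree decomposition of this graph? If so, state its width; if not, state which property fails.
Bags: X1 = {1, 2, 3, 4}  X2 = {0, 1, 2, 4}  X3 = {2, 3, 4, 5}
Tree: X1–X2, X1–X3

No — edge (3,0) lies in no bag.

A tree decomposition must satisfy three properties: every vertex lies in some bag; for every edge, both endpoints lie together in some bag; and for every vertex, the bags containing it form a connected subtree. Here edge (3,0) lies in no bag, so the decomposition is invalid.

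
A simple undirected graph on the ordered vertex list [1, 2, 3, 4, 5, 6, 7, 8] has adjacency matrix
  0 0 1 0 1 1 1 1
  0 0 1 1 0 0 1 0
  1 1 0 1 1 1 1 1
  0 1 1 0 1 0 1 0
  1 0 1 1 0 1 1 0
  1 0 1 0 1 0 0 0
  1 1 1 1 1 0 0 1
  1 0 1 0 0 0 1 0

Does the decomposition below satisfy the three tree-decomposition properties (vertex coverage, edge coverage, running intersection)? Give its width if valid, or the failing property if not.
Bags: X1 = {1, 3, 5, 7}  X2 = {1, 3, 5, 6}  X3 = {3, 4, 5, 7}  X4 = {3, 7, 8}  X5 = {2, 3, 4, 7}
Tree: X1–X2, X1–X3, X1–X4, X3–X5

A tree decomposition must satisfy three properties: every vertex lies in some bag; for every edge, both endpoints lie together in some bag; and for every vertex, the bags containing it form a connected subtree. Here edge (1,8) lies in no bag, so the decomposition is invalid.

No — edge (1,8) lies in no bag.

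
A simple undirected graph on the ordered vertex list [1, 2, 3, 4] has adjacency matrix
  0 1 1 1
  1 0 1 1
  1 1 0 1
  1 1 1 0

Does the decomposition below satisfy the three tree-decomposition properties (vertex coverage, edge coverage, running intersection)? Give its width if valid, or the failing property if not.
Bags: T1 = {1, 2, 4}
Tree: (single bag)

A tree decomposition must satisfy three properties: every vertex lies in some bag; for every edge, both endpoints lie together in some bag; and for every vertex, the bags containing it form a connected subtree. Here vertex 3 appears in no bag, so the decomposition is invalid.

No — vertex 3 appears in no bag.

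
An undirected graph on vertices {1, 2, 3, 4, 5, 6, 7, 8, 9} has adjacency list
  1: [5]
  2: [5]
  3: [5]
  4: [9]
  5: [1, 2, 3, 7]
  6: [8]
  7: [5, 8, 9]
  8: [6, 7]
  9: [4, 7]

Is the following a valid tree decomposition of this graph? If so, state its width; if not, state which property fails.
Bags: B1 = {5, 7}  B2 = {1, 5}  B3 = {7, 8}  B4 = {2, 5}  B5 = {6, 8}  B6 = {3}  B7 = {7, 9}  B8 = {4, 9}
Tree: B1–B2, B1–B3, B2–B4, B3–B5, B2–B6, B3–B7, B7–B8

No — edge (5,3) lies in no bag.

A tree decomposition must satisfy three properties: every vertex lies in some bag; for every edge, both endpoints lie together in some bag; and for every vertex, the bags containing it form a connected subtree. Here edge (5,3) lies in no bag, so the decomposition is invalid.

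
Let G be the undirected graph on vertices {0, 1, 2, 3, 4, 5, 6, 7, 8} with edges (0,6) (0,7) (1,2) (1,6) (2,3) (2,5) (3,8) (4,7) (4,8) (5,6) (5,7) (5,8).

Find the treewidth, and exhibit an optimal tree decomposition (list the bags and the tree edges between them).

Every bag has size at most 4, so the width is 4 − 1 = 3 and tw(G) ≤ 3. For the lower bound: the 4 vertex sets {0,4,7}, {8}, {5}, {1,2,3,6} are disjoint, each induces a connected subgraph, and every pair is joined by at least one edge of G. Contracting each set to a single vertex therefore yields K_{4} as a minor, and since treewidth is minor-monotone, tw(G) ≥ tw(K_{4}) = 3. Combining the bounds, tw(G) = 3.

Treewidth 3.
Bags: B1 = {0, 4, 7, 8}  B2 = {0, 5, 7, 8}  B3 = {0, 5, 6, 8}  B4 = {3, 5, 6, 8}  B5 = {2, 3, 5, 6}  B6 = {1, 2, 3, 6}
Tree: B1–B2, B2–B3, B3–B4, B4–B5, B5–B6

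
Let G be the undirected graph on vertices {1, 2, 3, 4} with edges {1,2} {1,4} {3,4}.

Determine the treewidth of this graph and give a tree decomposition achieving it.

The largest bag has 2 vertices, giving width 1; this decomposition certifies tw(G) ≤ 1. G has an edge, so its treewidth is at least 1. Combining the bounds, tw(G) = 1.

Treewidth 1.
Bags: B1 = {3, 4}  B2 = {1, 4}  B3 = {1, 2}
Tree: B1–B2, B2–B3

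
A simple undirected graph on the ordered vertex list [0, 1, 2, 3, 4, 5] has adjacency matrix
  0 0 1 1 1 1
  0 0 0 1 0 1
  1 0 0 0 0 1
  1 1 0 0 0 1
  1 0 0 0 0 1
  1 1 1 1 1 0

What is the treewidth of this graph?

2

A width-2 tree decomposition is:
Bags: B1 = {0, 3, 5}  B2 = {0, 4, 5}  B3 = {0, 2, 5}  B4 = {1, 3, 5}
Tree: B1–B2, B2–B3, B1–B4
Each bag holds 3 vertices, so the decomposition has width 2, which upper-bounds the treewidth. Conversely, {0, 2, 5} is a clique of size 3, and the vertices of any clique must share a bag in every tree decomposition; so some bag has ≥ 3 vertices and tw(G) ≥ 2. The upper and lower bounds meet at 2, so that is the treewidth.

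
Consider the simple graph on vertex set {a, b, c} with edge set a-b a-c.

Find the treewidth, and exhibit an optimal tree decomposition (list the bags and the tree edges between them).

Every bag has size at most 2, so the width is 2 − 1 = 1 and tw(G) ≤ 1. Any graph with an edge has treewidth ≥ 1, and G has the edge a–c. Therefore the treewidth is 1.

Treewidth 1.
One such decomposition:
Bags: B1 = {a, c}  B2 = {a, b}
Tree: B1–B2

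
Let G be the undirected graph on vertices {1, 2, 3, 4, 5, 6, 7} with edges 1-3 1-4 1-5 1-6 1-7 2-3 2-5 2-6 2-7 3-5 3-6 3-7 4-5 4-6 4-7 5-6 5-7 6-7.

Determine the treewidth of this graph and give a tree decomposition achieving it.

Each bag holds 5 vertices, so the decomposition has width 4, which upper-bounds the treewidth. Conversely, {1, 3, 5, 6, 7} is a clique of size 5, and the vertices of any clique must share a bag in every tree decomposition; so some bag has ≥ 5 vertices and tw(G) ≥ 4. Therefore the treewidth is 4.

Treewidth 4.
One optimal decomposition is:
Bags: B1 = {1, 3, 5, 6, 7}  B2 = {2, 3, 5, 6, 7}  B3 = {1, 4, 5, 6, 7}
Tree: B1–B2, B1–B3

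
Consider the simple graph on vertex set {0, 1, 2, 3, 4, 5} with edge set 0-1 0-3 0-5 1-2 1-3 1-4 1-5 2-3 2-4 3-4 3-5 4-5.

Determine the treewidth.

A width-3 tree decomposition is:
Bags: B1 = {1, 3, 4, 5}  B2 = {1, 2, 3, 4}  B3 = {0, 1, 3, 5}
Tree: B1–B2, B1–B3
The largest bag has 4 vertices, giving width 3; this decomposition certifies tw(G) ≤ 3. Conversely, {0, 1, 3, 5} is a clique of size 4, and the vertices of any clique must share a bag in every tree decomposition; so some bag has ≥ 4 vertices and tw(G) ≥ 3. Combining the bounds, tw(G) = 3.

3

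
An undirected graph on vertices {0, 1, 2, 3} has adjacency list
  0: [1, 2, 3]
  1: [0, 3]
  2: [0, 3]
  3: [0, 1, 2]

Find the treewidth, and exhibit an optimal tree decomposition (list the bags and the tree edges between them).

Every bag has size at most 3, so the width is 3 − 1 = 2 and tw(G) ≤ 2. Conversely, {0, 1, 3} is a clique of size 3, and the vertices of any clique must share a bag in every tree decomposition; so some bag has ≥ 3 vertices and tw(G) ≥ 2. Hence tw(G) = 2 exactly.

Treewidth 2.
Bags: B1 = {0, 1, 3}  B2 = {0, 2, 3}
Tree: B1–B2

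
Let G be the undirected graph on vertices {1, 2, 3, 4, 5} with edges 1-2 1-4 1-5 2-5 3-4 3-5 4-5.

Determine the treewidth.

2

A width-2 tree decomposition is:
Bags: B1 = {3, 4, 5}  B2 = {1, 4, 5}  B3 = {1, 2, 5}
Tree: B1–B2, B2–B3
The largest bag has 3 vertices, giving width 2; this decomposition certifies tw(G) ≤ 2. For the lower bound, the 3 vertices {1, 2, 5} are pairwise adjacent, and any tree decomposition puts a clique entirely inside one bag — forcing width ≥ 2. Combining the bounds, tw(G) = 2.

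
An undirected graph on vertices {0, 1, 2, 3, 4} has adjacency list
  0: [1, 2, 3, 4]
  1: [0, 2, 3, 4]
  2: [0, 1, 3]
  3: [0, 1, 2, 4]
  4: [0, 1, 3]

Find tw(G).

3

A width-3 tree decomposition is:
Bags: B1 = {0, 1, 3, 4}  B2 = {0, 1, 2, 3}
Tree: B1–B2
The largest bag has 4 vertices, giving width 3; this decomposition certifies tw(G) ≤ 3. On the other hand G contains the 4-clique {0, 1, 2, 3}. A clique must lie in a single bag of any decomposition, so no decomposition can have width below 3. Therefore the treewidth is 3.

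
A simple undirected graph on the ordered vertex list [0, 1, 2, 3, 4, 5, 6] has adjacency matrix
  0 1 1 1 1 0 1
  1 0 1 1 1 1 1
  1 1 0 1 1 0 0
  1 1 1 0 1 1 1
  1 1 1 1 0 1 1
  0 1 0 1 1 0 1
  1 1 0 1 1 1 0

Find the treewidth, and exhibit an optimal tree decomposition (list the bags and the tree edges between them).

Every bag has size at most 5, so the width is 5 − 1 = 4 and tw(G) ≤ 4. On the other hand G contains the 5-clique {0, 1, 2, 3, 4}. A clique must lie in a single bag of any decomposition, so no decomposition can have width below 4. Hence tw(G) = 4 exactly.

Treewidth 4.
One such decomposition:
Bags: B1 = {0, 1, 3, 4, 6}  B2 = {0, 1, 2, 3, 4}  B3 = {1, 3, 4, 5, 6}
Tree: B1–B2, B1–B3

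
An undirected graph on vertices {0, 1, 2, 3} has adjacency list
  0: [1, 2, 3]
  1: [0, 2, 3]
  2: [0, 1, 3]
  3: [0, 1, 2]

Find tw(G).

A width-3 tree decomposition is:
Bags: B1 = {0, 1, 2, 3}
Tree: (single bag)
A single bag containing all 4 vertices is trivially a valid decomposition of width 3. On the other hand G contains the 4-clique {0, 1, 2, 3}. A clique must lie in a single bag of any decomposition, so no decomposition can have width below 3. Hence tw(G) = 3 exactly.

3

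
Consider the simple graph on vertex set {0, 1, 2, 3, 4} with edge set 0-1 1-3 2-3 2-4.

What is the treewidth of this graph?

A width-1 tree decomposition is:
Bags: B1 = {2, 3}  B2 = {1, 3}  B3 = {0, 1}  B4 = {2, 4}
Tree: B1–B2, B2–B3, B1–B4
Each bag holds 2 vertices, so the decomposition has width 1, which upper-bounds the treewidth. Any graph with an edge has treewidth ≥ 1, and G has the edge 3–2. The upper and lower bounds meet at 1, so that is the treewidth.

1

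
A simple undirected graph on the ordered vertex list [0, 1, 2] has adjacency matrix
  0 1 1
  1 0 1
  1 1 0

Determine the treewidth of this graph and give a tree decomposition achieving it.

A single bag containing all 3 vertices is trivially a valid decomposition of width 2. Conversely, {0, 1, 2} is a clique of size 3, and the vertices of any clique must share a bag in every tree decomposition; so some bag has ≥ 3 vertices and tw(G) ≥ 2. Hence tw(G) = 2 exactly.

Treewidth 2.
One such decomposition:
Bags: B1 = {0, 1, 2}
Tree: (single bag)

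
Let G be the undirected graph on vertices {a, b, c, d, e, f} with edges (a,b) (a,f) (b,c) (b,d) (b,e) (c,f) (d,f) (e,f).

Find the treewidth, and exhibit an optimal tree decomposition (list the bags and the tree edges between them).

The largest bag has 3 vertices, giving width 2; this decomposition certifies tw(G) ≤ 2. The edges e–f–c–b–e form a cycle, so G is not a tree and its treewidth is at least 2. Hence tw(G) = 2 exactly.

Treewidth 2.
One such decomposition:
Bags: B1 = {b, e, f}  B2 = {b, c, f}  B3 = {b, d, f}  B4 = {a, b, f}
Tree: B1–B2, B2–B3, B3–B4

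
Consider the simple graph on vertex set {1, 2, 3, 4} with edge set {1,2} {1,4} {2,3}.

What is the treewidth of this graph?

A width-1 tree decomposition is:
Bags: B1 = {2, 3}  B2 = {1, 2}  B3 = {1, 4}
Tree: B1–B2, B2–B3
The largest bag has 2 vertices, giving width 1; this decomposition certifies tw(G) ≤ 1. Any graph with an edge has treewidth ≥ 1, and G has the edge 3–2. The upper and lower bounds meet at 1, so that is the treewidth.

1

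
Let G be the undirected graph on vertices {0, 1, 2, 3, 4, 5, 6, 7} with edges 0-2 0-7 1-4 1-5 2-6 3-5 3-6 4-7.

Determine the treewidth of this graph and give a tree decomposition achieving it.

Treewidth 2.
One such decomposition:
Bags: B1 = {0, 2, 7}  B2 = {2, 6, 7}  B3 = {3, 6, 7}  B4 = {3, 5, 7}  B5 = {1, 5, 7}  B6 = {1, 4, 7}
Tree: B1–B2, B2–B3, B3–B4, B4–B5, B5–B6

The largest bag has 3 vertices, giving width 2; this decomposition certifies tw(G) ≤ 2. For the lower bound, G contains the cycle 7–0–2–6–3–5–1–4–7, so G is not a forest; only forests have treewidth ≤ 1, hence tw(G) ≥ 2. The upper and lower bounds meet at 2, so that is the treewidth.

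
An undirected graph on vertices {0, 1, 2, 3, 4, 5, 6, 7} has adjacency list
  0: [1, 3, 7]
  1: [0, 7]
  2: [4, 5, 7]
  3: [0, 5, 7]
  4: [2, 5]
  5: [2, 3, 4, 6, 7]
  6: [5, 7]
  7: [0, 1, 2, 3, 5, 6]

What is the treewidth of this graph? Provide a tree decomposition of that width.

Treewidth 2.
One such decomposition:
Bags: B1 = {2, 5, 7}  B2 = {2, 4, 5}  B3 = {5, 6, 7}  B4 = {3, 5, 7}  B5 = {0, 3, 7}  B6 = {0, 1, 7}
Tree: B1–B2, B1–B3, B1–B4, B4–B5, B5–B6

Each bag holds 3 vertices, so the decomposition has width 2, which upper-bounds the treewidth. On the other hand G contains the 3-clique {2, 4, 5}. A clique must lie in a single bag of any decomposition, so no decomposition can have width below 2. Combining the bounds, tw(G) = 2.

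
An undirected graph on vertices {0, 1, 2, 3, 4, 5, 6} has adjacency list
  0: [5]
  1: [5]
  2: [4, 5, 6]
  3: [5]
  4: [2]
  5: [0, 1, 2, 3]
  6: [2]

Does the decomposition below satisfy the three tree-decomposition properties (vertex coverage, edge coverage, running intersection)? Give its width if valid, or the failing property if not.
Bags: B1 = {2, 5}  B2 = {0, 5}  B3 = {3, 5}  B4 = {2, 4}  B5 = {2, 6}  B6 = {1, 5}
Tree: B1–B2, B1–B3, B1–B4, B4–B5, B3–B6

Yes; width 1.

Vertex coverage: the bags together contain {0, 1, 2, 3, 4, 5, 6}, the full vertex set. Edge coverage: each edge of G has both endpoints in at least one bag. Running intersection: for every vertex, the bags containing it form a connected subtree. All three properties hold, so this is a valid tree decomposition of width max|bag| − 1 = 1, and hence tw(G) ≤ 1.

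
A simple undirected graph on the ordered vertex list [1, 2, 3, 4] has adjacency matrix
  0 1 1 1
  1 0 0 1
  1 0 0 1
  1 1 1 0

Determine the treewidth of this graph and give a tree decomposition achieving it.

The largest bag has 3 vertices, giving width 2; this decomposition certifies tw(G) ≤ 2. For the lower bound, the 3 vertices {1, 2, 4} are pairwise adjacent, and any tree decomposition puts a clique entirely inside one bag — forcing width ≥ 2. The upper and lower bounds meet at 2, so that is the treewidth.

Treewidth 2.
One optimal decomposition is:
Bags: B1 = {1, 3, 4}  B2 = {1, 2, 4}
Tree: B1–B2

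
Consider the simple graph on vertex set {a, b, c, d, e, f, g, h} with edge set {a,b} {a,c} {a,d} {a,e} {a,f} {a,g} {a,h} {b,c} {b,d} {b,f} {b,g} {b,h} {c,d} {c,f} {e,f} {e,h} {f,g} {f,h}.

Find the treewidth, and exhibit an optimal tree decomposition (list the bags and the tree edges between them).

Treewidth 3.
One optimal decomposition is:
Bags: B1 = {a, b, f, h}  B2 = {a, b, c, f}  B3 = {a, b, f, g}  B4 = {a, e, f, h}  B5 = {a, b, c, d}
Tree: B1–B2, B1–B3, B1–B4, B2–B5

Each bag holds 4 vertices, so the decomposition has width 3, which upper-bounds the treewidth. Conversely, {a, b, c, d} is a clique of size 4, and the vertices of any clique must share a bag in every tree decomposition; so some bag has ≥ 4 vertices and tw(G) ≥ 3. Combining the bounds, tw(G) = 3.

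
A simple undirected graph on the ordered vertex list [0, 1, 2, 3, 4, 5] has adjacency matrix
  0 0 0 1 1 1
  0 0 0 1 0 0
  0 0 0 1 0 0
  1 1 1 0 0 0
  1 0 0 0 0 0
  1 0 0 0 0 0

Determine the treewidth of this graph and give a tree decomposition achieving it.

Treewidth 1.
One optimal decomposition is:
Bags: B1 = {0, 3}  B2 = {2, 3}  B3 = {0, 5}  B4 = {1, 3}  B5 = {0, 4}
Tree: B1–B2, B1–B3, B2–B4, B3–B5

Each bag holds 2 vertices, so the decomposition has width 1, which upper-bounds the treewidth. Any graph with an edge has treewidth ≥ 1, and G has the edge 3–0. The upper and lower bounds meet at 1, so that is the treewidth.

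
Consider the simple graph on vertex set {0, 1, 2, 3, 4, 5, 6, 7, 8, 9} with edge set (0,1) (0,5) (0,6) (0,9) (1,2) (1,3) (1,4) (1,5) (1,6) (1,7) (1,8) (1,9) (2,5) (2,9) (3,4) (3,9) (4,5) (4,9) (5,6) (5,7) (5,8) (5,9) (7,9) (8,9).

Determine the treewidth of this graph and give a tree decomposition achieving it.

Each bag holds 4 vertices, so the decomposition has width 3, which upper-bounds the treewidth. Conversely, {1, 3, 4, 9} is a clique of size 4, and the vertices of any clique must share a bag in every tree decomposition; so some bag has ≥ 4 vertices and tw(G) ≥ 3. Therefore the treewidth is 3.

Treewidth 3.
One optimal decomposition is:
Bags: B1 = {0, 1, 5, 9}  B2 = {1, 5, 8, 9}  B3 = {0, 1, 5, 6}  B4 = {1, 4, 5, 9}  B5 = {1, 2, 5, 9}  B6 = {1, 3, 4, 9}  B7 = {1, 5, 7, 9}
Tree: B1–B2, B1–B3, B1–B4, B1–B5, B4–B6, B5–B7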